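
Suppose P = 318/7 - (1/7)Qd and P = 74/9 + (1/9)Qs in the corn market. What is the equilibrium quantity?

Set the two price expressions equal: 318/7 - (1/7)Q = 74/9 + (1/9)Q.
2344/63 = (16/63)Q, so Q* = 146.5.
P* = 318/7 − (1/7)(146.5) = 24.5.

Q* = 146.5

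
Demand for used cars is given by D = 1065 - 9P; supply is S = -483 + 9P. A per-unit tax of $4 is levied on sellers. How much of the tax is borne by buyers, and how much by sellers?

Buyers bear $2, sellers bear $2

Pre-tax equilibrium: P* = 86, Q* = 291.
Tax on sellers shifts supply to S = -483 + 9(P − 4) = -519 + 9P.
1065 - 9P = -519 + 9P gives buyer price Pb = 88; sellers receive Ps = 88 − 4 = 84.
New quantity: Q = 1065 − 9(88) = 273.
Buyer burden = 88 − 86 = 2; seller burden = 86 − 84 = 2.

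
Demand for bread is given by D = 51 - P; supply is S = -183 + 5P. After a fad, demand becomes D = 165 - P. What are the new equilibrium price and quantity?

Original equilibrium: P* = 39, Q* = 12.
New equilibrium: 165 - P = -183 + 5P, so 348 = 6P and P' = 58; Q' = 165 − 1(58) = 107.

P' = 58, Q' = 107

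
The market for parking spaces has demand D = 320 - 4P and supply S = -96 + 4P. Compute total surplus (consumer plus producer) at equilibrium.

Total surplus = 3136

Equilibrium: 320 - 4P = -96 + 4P gives P* = 52, Q* = 112.
Demand choke price: P = 80; supply starts at P = 24.
CS = ½(80 − 52)(112) = 1568; PS = ½(52 − 24)(112) = 1568.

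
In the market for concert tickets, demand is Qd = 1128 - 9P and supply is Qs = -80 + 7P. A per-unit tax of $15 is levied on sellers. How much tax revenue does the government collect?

Pre-tax equilibrium: P* = 75.5, Q* = 448.5.
Tax on sellers shifts supply to Qs = -80 + 7(P − 15) = -185 + 7P.
1128 - 9P = -185 + 7P gives buyer price Pb = 82.0625; sellers receive Ps = 82.0625 − 15 = 67.0625.
New quantity: Q = 1128 − 9(82.0625) = 389.4375.
Revenue = 15 × 389.4375 = 5841.5625.

Tax revenue = 5841.5625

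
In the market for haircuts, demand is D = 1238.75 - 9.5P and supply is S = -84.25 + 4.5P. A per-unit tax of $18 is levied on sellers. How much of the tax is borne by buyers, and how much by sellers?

Pre-tax equilibrium: P* = 94.5, Q* = 341.
Tax on sellers shifts supply to S = -84.25 + 4.5(P − 18) = -165.25 + 4.5P.
1238.75 - 9.5P = -165.25 + 4.5P gives buyer price Pb = 702/7; sellers receive Ps = 702/7 − 18 = 576/7.
New quantity: Q = 1238.75 − 9.5(702/7) = 8009/28.
Buyer burden = 702/7 − 94.5 = 81/14; seller burden = 94.5 − 576/7 = 171/14.

Buyers bear 81/14, sellers bear 171/14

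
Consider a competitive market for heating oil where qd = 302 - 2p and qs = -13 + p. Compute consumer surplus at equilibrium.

Equilibrium: 302 - 2p = -13 + p gives p* = 105, q* = 92.
Demand choke price (qd = 0): p = 151.
CS = ½(151 − 105)(92) = 2116.

Consumer surplus = 2116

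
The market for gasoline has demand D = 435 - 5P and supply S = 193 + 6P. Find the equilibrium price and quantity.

P* = 22, Q* = 325

Set D = S: 435 - 5P = 193 + 6P.
242 = 11P, so P* = 22.
Q* = 435 − 5(22) = 325.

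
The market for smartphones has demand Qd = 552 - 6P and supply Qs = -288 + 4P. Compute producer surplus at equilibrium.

Producer surplus = 288

Equilibrium: 552 - 6P = -288 + 4P gives P* = 84, Q* = 48.
Supply starts at P = 72 (where Qs = 0).
PS = ½(84 − 72)(48) = 288.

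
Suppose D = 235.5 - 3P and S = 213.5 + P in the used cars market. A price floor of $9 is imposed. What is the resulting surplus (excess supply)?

Surplus = 14

Equilibrium price would be P* = 5.5, so the floor at 9 binds.
At P = 9: D = 208.5, S = 222.5.
Surplus = 222.5 − 208.5 = 14.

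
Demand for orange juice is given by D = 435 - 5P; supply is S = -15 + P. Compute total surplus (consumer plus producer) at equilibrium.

Total surplus = 2160

Equilibrium: 435 - 5P = -15 + P gives P* = 75, Q* = 60.
Demand choke price: P = 87; supply starts at P = 15.
CS = ½(87 − 75)(60) = 360; PS = ½(75 − 15)(60) = 1800.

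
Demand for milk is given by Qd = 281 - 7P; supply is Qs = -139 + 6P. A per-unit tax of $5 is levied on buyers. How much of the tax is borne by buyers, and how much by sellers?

Pre-tax equilibrium: P* = 420/13, Q* = 713/13.
Tax on buyers shifts demand to Qd = 281 − 7(P + 5) = 246 - 7P.
246 - 7P = -139 + 6P gives seller price Ps = 385/13; buyers pay Pb = 385/13 + 5 = 450/13.
New quantity: Q = 281 − 7(450/13) = 503/13.
Buyer burden = 450/13 − 420/13 = 30/13; seller burden = 420/13 − 385/13 = 35/13.

Buyers bear 30/13, sellers bear 35/13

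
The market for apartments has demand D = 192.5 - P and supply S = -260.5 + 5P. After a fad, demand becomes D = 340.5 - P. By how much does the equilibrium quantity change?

Original equilibrium: P* = 75.5, Q* = 117.
New equilibrium: 340.5 - P = -260.5 + 5P, so 601 = 6P and P' = 601/6; Q' = 340.5 − 1(601/6) = 721/3.
Change in quantity: 721/3 − 117 = 370/3.

ΔQ = 370/3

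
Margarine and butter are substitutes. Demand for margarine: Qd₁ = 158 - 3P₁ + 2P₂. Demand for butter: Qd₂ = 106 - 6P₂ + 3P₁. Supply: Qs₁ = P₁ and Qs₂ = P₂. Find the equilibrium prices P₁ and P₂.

P₁ = 659/11, P₂ = 449/11

Market 1: 158 - 3P₁ + 2P₂ = P₁ → 4P₁ - 2P₂ = 158.
Market 2: 7P₂ - 3P₁ = 106.
Eliminating P₂: 7×(1) + 2×(2) gives 22P₁ = 1318, so P₁ = 659/11.
Back-substitute into (2): P₂ = (106 + 3×659/11) / 7 = 449/11.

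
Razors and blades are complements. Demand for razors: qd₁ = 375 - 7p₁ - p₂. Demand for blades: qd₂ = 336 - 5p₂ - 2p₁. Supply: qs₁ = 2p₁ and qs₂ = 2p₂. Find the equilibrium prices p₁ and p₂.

p₁ = 2289/61, p₂ = 2274/61

Market 1: 375 - 7p₁ - p₂ = 2p₁ → 9p₁ + p₂ = 375.
Market 2: 7p₂ + 2p₁ = 336.
Eliminating p₂: 7×(1) − 1×(2) gives 61p₁ = 2289, so p₁ = 2289/61.
Back-substitute into (2): p₂ = (336 − 2×2289/61) / 7 = 2274/61.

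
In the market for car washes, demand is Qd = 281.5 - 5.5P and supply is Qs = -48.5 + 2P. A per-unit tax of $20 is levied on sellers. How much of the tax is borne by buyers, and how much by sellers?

Pre-tax equilibrium: P* = 44, Q* = 39.5.
Tax on sellers shifts supply to Qs = -48.5 + 2(P − 20) = -88.5 + 2P.
281.5 - 5.5P = -88.5 + 2P gives buyer price Pb = 148/3; sellers receive Ps = 148/3 − 20 = 88/3.
New quantity: Q = 281.5 − 5.5(148/3) = 61/6.
Buyer burden = 148/3 − 44 = 16/3; seller burden = 44 − 88/3 = 44/3.

Buyers bear 16/3, sellers bear 44/3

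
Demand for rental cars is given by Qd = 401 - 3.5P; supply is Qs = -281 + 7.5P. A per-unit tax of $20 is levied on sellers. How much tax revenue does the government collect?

Tax revenue = 29980/11

Pre-tax equilibrium: P* = 62, Q* = 184.
Tax on sellers shifts supply to Qs = -281 + 7.5(P − 20) = -431 + 7.5P.
401 - 3.5P = -431 + 7.5P gives buyer price Pb = 832/11; sellers receive Ps = 832/11 − 20 = 612/11.
New quantity: Q = 401 − 3.5(832/11) = 1499/11.
Revenue = 20 × 1499/11 = 29980/11.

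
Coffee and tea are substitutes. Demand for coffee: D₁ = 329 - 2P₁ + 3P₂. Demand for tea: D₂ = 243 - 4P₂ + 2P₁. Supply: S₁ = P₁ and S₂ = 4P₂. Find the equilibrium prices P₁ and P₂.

Market 1: 329 - 2P₁ + 3P₂ = P₁ → 3P₁ - 3P₂ = 329.
Market 2: 8P₂ - 2P₁ = 243.
Eliminating P₂: 8×(1) + 3×(2) gives 18P₁ = 3361, so P₁ = 3361/18.
Back-substitute into (2): P₂ = (243 + 2×3361/18) / 8 = 1387/18.

P₁ = 3361/18, P₂ = 1387/18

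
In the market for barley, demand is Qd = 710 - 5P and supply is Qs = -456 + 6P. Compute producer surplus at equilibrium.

Equilibrium: 710 - 5P = -456 + 6P gives P* = 106, Q* = 180.
Supply starts at P = 76 (where Qs = 0).
PS = ½(106 − 76)(180) = 2700.

Producer surplus = 2700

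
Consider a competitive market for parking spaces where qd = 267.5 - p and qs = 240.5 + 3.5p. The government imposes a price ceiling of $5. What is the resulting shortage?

Shortage = 4.5

Equilibrium price would be p* = 6, so the ceiling at 5 binds.
At p = 5: qd = 267.5 − 1(5) = 262.5, qs = 240.5 + 3.5(5) = 258.
Shortage = 262.5 − 258 = 4.5.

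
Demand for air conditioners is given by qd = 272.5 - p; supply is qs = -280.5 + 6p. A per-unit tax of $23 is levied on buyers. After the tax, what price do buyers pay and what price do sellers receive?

Pre-tax equilibrium: p* = 79, q* = 193.5.
Tax on buyers shifts demand to qd = 272.5 − 1(p + 23) = 249.5 - p.
249.5 - p = -280.5 + 6p gives seller price ps = 530/7; buyers pay pb = 530/7 + 23 = 691/7.
New quantity: q = 272.5 − 1(691/7) = 2433/14.

Buyers pay 691/7, sellers receive 530/7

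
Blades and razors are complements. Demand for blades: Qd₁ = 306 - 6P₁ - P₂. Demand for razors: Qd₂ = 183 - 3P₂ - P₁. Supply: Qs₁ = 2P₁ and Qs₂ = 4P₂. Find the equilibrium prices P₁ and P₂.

Market 1: 306 - 6P₁ - P₂ = 2P₁ → 8P₁ + P₂ = 306.
Market 2: 7P₂ + P₁ = 183.
Eliminating P₂: 7×(1) − 1×(2) gives 55P₁ = 1959, so P₁ = 1959/55.
Back-substitute into (2): P₂ = (183 − 1×1959/55) / 7 = 1158/55.

P₁ = 1959/55, P₂ = 1158/55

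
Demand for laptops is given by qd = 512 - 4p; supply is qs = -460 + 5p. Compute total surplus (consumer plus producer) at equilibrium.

Total surplus = 1440

Equilibrium: 512 - 4p = -460 + 5p gives p* = 108, q* = 80.
Demand choke price: p = 128; supply starts at p = 92.
CS = ½(128 − 108)(80) = 800; PS = ½(108 − 92)(80) = 640.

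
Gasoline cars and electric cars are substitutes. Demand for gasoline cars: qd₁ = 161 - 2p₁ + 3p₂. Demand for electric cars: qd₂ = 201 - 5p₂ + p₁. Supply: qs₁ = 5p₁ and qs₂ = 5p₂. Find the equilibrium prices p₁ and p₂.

p₁ = 2213/67, p₂ = 1568/67

Market 1: 161 - 2p₁ + 3p₂ = 5p₁ → 7p₁ - 3p₂ = 161.
Market 2: 10p₂ - p₁ = 201.
Eliminating p₂: 10×(1) + 3×(2) gives 67p₁ = 2213, so p₁ = 2213/67.
Back-substitute into (2): p₂ = (201 + 1×2213/67) / 10 = 1568/67.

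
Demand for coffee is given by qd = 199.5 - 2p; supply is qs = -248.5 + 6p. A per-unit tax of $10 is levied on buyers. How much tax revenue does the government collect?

Tax revenue = 725

Pre-tax equilibrium: p* = 56, q* = 87.5.
Tax on buyers shifts demand to qd = 199.5 − 2(p + 10) = 179.5 - 2p.
179.5 - 2p = -248.5 + 6p gives seller price ps = 53.5; buyers pay pb = 53.5 + 10 = 63.5.
New quantity: q = 199.5 − 2(63.5) = 72.5.
Revenue = 10 × 72.5 = 725.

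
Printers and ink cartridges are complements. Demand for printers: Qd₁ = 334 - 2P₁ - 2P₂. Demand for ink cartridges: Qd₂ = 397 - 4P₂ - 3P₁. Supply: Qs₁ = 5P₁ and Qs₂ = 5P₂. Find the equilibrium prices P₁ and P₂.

P₁ = 2212/57, P₂ = 1777/57

Market 1: 334 - 2P₁ - 2P₂ = 5P₁ → 7P₁ + 2P₂ = 334.
Market 2: 9P₂ + 3P₁ = 397.
Eliminating P₂: 9×(1) − 2×(2) gives 57P₁ = 2212, so P₁ = 2212/57.
Back-substitute into (2): P₂ = (397 − 3×2212/57) / 9 = 1777/57.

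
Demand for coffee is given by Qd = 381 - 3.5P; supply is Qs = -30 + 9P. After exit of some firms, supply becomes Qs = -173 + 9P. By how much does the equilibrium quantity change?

Original equilibrium: P* = 32.88, Q* = 265.92.
New equilibrium: 381 - 3.5P = -173 + 9P, so 554 = 12.5P and P' = 44.32; Q' = 381 − 3.5(44.32) = 225.88.
Change in quantity: 225.88 − 265.92 = -40.04.

ΔQ = -40.04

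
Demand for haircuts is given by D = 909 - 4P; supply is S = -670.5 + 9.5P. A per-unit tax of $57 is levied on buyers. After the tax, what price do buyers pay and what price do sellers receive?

Pre-tax equilibrium: P* = 117, Q* = 441.
Tax on buyers shifts demand to D = 909 − 4(P + 57) = 681 - 4P.
681 - 4P = -670.5 + 9.5P gives seller price Ps = 901/9; buyers pay Pb = 901/9 + 57 = 1414/9.
New quantity: Q = 909 − 4(1414/9) = 2525/9.

Buyers pay 1414/9, sellers receive 901/9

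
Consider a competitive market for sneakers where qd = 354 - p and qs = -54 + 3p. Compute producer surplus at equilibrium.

Producer surplus = 10584

Equilibrium: 354 - p = -54 + 3p gives p* = 102, q* = 252.
Supply starts at p = 18 (where qs = 0).
PS = ½(102 − 18)(252) = 10584.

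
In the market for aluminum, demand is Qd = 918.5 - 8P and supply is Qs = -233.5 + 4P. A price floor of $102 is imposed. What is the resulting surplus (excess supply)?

Equilibrium price would be P* = 96, so the floor at 102 binds.
At P = 102: Qd = 102.5, Qs = 174.5.
Surplus = 174.5 − 102.5 = 72.

Surplus = 72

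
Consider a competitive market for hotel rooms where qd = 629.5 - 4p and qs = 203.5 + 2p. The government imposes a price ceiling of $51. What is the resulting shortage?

Shortage = 120

Equilibrium price would be p* = 71, so the ceiling at 51 binds.
At p = 51: qd = 629.5 − 4(51) = 425.5, qs = 203.5 + 2(51) = 305.5.
Shortage = 425.5 − 305.5 = 120.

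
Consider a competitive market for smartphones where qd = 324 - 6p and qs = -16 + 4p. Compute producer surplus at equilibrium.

Producer surplus = 1800

Equilibrium: 324 - 6p = -16 + 4p gives p* = 34, q* = 120.
Supply starts at p = 4 (where qs = 0).
PS = ½(34 − 4)(120) = 1800.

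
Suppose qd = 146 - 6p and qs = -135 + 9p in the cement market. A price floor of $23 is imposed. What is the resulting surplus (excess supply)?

Equilibrium price would be p* = 281/15, so the floor at 23 binds.
At p = 23: qd = 8, qs = 72.
Surplus = 72 − 8 = 64.

Surplus = 64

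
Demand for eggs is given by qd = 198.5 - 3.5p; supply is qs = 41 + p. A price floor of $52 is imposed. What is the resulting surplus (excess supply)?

Equilibrium price would be p* = 35, so the floor at 52 binds.
At p = 52: qd = 16.5, qs = 93.
Surplus = 93 − 16.5 = 76.5.

Surplus = 76.5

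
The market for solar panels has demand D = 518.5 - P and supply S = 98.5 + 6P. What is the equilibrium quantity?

Q* = 458.5

Set D = S: 518.5 - P = 98.5 + 6P.
420 = 7P, so P* = 60.
Q* = 518.5 − 1(60) = 458.5.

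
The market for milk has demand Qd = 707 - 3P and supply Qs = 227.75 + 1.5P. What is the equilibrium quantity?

Set Qd = Qs: 707 - 3P = 227.75 + 1.5P.
479.25 = 4.5P, so P* = 106.5.
Q* = 707 − 3(106.5) = 387.5.

Q* = 387.5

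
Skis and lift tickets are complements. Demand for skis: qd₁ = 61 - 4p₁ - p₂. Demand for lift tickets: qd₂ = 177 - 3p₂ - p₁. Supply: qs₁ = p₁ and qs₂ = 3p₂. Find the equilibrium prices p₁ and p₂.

p₁ = 189/29, p₂ = 824/29

Market 1: 61 - 4p₁ - p₂ = p₁ → 5p₁ + p₂ = 61.
Market 2: 6p₂ + p₁ = 177.
Eliminating p₂: 6×(1) − 1×(2) gives 29p₁ = 189, so p₁ = 189/29.
Back-substitute into (2): p₂ = (177 − 1×189/29) / 6 = 824/29.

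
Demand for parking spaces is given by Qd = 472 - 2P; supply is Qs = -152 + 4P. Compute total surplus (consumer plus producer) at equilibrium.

Total surplus = 26136

Equilibrium: 472 - 2P = -152 + 4P gives P* = 104, Q* = 264.
Demand choke price: P = 236; supply starts at P = 38.
CS = ½(236 − 104)(264) = 17424; PS = ½(104 − 38)(264) = 8712.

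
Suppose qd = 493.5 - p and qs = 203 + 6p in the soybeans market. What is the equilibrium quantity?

q* = 452

Set qd = qs: 493.5 - p = 203 + 6p.
290.5 = 7p, so p* = 41.5.
q* = 493.5 − 1(41.5) = 452.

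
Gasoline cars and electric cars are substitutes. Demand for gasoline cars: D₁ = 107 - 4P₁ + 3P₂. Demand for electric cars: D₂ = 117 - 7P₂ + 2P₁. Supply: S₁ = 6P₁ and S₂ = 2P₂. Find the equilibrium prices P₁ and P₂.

P₁ = 219/14, P₂ = 346/21

Market 1: 107 - 4P₁ + 3P₂ = 6P₁ → 10P₁ - 3P₂ = 107.
Market 2: 9P₂ - 2P₁ = 117.
Eliminating P₂: 9×(1) + 3×(2) gives 84P₁ = 1314, so P₁ = 219/14.
Back-substitute into (2): P₂ = (117 + 2×219/14) / 9 = 346/21.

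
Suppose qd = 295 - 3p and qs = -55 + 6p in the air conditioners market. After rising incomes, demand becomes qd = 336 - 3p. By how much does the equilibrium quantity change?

Δq = 82/3

Original equilibrium: p* = 350/9, q* = 535/3.
New equilibrium: 336 - 3p = -55 + 6p, so 391 = 9p and p' = 391/9; q' = 336 − 3(391/9) = 617/3.
Change in quantity: 617/3 − 535/3 = 82/3.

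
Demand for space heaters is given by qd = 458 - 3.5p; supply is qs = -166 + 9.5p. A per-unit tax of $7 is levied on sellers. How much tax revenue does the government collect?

Tax revenue = 99043/52

Pre-tax equilibrium: p* = 48, q* = 290.
Tax on sellers shifts supply to qs = -166 + 9.5(p − 7) = -232.5 + 9.5p.
458 - 3.5p = -232.5 + 9.5p gives buyer price pb = 1381/26; sellers receive ps = 1381/26 − 7 = 1199/26.
New quantity: q = 458 − 3.5(1381/26) = 14149/52.
Revenue = 7 × 14149/52 = 99043/52.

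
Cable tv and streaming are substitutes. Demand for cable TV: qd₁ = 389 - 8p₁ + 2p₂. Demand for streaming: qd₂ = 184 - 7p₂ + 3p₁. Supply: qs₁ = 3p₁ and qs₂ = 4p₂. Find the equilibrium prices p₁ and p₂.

Market 1: 389 - 8p₁ + 2p₂ = 3p₁ → 11p₁ - 2p₂ = 389.
Market 2: 11p₂ - 3p₁ = 184.
Eliminating p₂: 11×(1) + 2×(2) gives 115p₁ = 4647, so p₁ = 4647/115.
Back-substitute into (2): p₂ = (184 + 3×4647/115) / 11 = 3191/115.

p₁ = 4647/115, p₂ = 3191/115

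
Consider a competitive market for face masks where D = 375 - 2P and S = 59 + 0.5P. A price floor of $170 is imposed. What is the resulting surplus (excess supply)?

Equilibrium price would be P* = 126.4, so the floor at 170 binds.
At P = 170: D = 35, S = 144.
Surplus = 144 − 35 = 109.

Surplus = 109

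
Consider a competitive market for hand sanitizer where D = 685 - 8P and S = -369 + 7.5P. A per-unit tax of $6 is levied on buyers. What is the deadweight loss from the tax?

Deadweight loss = 2160/31

Pre-tax equilibrium: P* = 68, Q* = 141.
Tax on buyers shifts demand to D = 685 − 8(P + 6) = 637 - 8P.
637 - 8P = -369 + 7.5P gives seller price Ps = 2012/31; buyers pay Pb = 2012/31 + 6 = 2198/31.
New quantity: Q = 685 − 8(2198/31) = 3651/31.
DWL = ½ × 6 × (141 − 3651/31) = 2160/31.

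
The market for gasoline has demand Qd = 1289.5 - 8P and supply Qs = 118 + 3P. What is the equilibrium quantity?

Q* = 437.5

Set Qd = Qs: 1289.5 - 8P = 118 + 3P.
1171.5 = 11P, so P* = 106.5.
Q* = 1289.5 − 8(106.5) = 437.5.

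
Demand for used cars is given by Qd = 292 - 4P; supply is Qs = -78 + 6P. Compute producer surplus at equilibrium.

Equilibrium: 292 - 4P = -78 + 6P gives P* = 37, Q* = 144.
Supply starts at P = 13 (where Qs = 0).
PS = ½(37 − 13)(144) = 1728.

Producer surplus = 1728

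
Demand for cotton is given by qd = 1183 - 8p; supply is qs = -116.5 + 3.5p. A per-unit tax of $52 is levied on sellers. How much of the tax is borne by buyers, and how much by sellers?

Pre-tax equilibrium: p* = 113, q* = 279.
Tax on sellers shifts supply to qs = -116.5 + 3.5(p − 52) = -298.5 + 3.5p.
1183 - 8p = -298.5 + 3.5p gives buyer price pb = 2963/23; sellers receive ps = 2963/23 − 52 = 1767/23.
New quantity: q = 1183 − 8(2963/23) = 3505/23.
Buyer burden = 2963/23 − 113 = 364/23; seller burden = 113 − 1767/23 = 832/23.

Buyers bear 364/23, sellers bear 832/23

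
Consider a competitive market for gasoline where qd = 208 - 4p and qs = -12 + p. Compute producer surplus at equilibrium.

Equilibrium: 208 - 4p = -12 + p gives p* = 44, q* = 32.
Supply starts at p = 12 (where qs = 0).
PS = ½(44 − 12)(32) = 512.

Producer surplus = 512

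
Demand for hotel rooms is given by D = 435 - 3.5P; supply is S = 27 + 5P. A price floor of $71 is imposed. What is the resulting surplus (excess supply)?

Surplus = 195.5

Equilibrium price would be P* = 48, so the floor at 71 binds.
At P = 71: D = 186.5, S = 382.
Surplus = 382 − 186.5 = 195.5.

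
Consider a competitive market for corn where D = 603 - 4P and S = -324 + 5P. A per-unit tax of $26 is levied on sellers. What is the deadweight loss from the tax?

Deadweight loss = 6760/9

Pre-tax equilibrium: P* = 103, Q* = 191.
Tax on sellers shifts supply to S = -324 + 5(P − 26) = -454 + 5P.
603 - 4P = -454 + 5P gives buyer price Pb = 1057/9; sellers receive Ps = 1057/9 − 26 = 823/9.
New quantity: Q = 603 − 4(1057/9) = 1199/9.
DWL = ½ × 26 × (191 − 1199/9) = 6760/9.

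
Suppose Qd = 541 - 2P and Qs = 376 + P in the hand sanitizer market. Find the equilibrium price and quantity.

Set Qd = Qs: 541 - 2P = 376 + P.
165 = 3P, so P* = 55.
Q* = 541 − 2(55) = 431.

P* = 55, Q* = 431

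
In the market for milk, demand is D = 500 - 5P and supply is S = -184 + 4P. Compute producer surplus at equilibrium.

Producer surplus = 1800

Equilibrium: 500 - 5P = -184 + 4P gives P* = 76, Q* = 120.
Supply starts at P = 46 (where S = 0).
PS = ½(76 − 46)(120) = 1800.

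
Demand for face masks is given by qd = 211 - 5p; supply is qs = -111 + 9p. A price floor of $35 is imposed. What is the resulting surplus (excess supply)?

Equilibrium price would be p* = 23, so the floor at 35 binds.
At p = 35: qd = 36, qs = 204.
Surplus = 204 − 36 = 168.

Surplus = 168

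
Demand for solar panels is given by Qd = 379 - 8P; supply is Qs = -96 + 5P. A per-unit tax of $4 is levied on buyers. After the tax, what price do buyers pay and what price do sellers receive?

Pre-tax equilibrium: P* = 475/13, Q* = 1127/13.
Tax on buyers shifts demand to Qd = 379 − 8(P + 4) = 347 - 8P.
347 - 8P = -96 + 5P gives seller price Ps = 443/13; buyers pay Pb = 443/13 + 4 = 495/13.
New quantity: Q = 379 − 8(495/13) = 967/13.

Buyers pay 495/13, sellers receive 443/13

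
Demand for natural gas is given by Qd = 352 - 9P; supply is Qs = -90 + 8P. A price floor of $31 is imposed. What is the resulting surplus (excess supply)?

Surplus = 85

Equilibrium price would be P* = 26, so the floor at 31 binds.
At P = 31: Qd = 73, Qs = 158.
Surplus = 158 − 73 = 85.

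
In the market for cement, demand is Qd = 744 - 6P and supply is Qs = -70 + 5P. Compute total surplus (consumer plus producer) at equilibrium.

Equilibrium: 744 - 6P = -70 + 5P gives P* = 74, Q* = 300.
Demand choke price: P = 124; supply starts at P = 14.
CS = ½(124 − 74)(300) = 7500; PS = ½(74 − 14)(300) = 9000.

Total surplus = 16500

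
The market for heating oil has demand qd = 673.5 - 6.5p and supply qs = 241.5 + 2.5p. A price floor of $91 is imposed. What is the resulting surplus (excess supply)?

Equilibrium price would be p* = 48, so the floor at 91 binds.
At p = 91: qd = 82, qs = 469.
Surplus = 469 − 82 = 387.

Surplus = 387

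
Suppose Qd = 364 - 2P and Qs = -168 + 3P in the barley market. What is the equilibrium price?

P* = 106.4

Set Qd = Qs: 364 - 2P = -168 + 3P.
532 = 5P, so P* = 106.4.
Q* = 364 − 2(106.4) = 151.2.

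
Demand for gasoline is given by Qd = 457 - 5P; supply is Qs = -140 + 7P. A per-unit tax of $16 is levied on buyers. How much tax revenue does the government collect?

Tax revenue = 7756/3

Pre-tax equilibrium: P* = 49.75, Q* = 208.25.
Tax on buyers shifts demand to Qd = 457 − 5(P + 16) = 377 - 5P.
377 - 5P = -140 + 7P gives seller price Ps = 517/12; buyers pay Pb = 517/12 + 16 = 709/12.
New quantity: Q = 457 − 5(709/12) = 1939/12.
Revenue = 16 × 1939/12 = 7756/3.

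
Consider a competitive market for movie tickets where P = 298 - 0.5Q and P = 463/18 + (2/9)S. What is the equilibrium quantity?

Set the two price expressions equal: 298 - 0.5Q = 463/18 + (2/9)Q.
4901/18 = (13/18)Q, so Q* = 377.
P* = 298 − (0.5)(377) = 109.5.

Q* = 377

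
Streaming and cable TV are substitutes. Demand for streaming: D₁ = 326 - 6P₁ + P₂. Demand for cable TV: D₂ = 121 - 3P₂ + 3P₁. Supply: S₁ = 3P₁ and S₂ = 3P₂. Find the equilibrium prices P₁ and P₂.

P₁ = 2077/51, P₂ = 689/17

Market 1: 326 - 6P₁ + P₂ = 3P₁ → 9P₁ - P₂ = 326.
Market 2: 6P₂ - 3P₁ = 121.
Eliminating P₂: 6×(1) + 1×(2) gives 51P₁ = 2077, so P₁ = 2077/51.
Back-substitute into (2): P₂ = (121 + 3×2077/51) / 6 = 689/17.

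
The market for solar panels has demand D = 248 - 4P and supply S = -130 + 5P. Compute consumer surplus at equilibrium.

Equilibrium: 248 - 4P = -130 + 5P gives P* = 42, Q* = 80.
Demand choke price (D = 0): P = 62.
CS = ½(62 − 42)(80) = 800.

Consumer surplus = 800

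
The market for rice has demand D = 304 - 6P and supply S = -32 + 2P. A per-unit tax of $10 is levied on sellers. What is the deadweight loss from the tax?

Pre-tax equilibrium: P* = 42, Q* = 52.
Tax on sellers shifts supply to S = -32 + 2(P − 10) = -52 + 2P.
304 - 6P = -52 + 2P gives buyer price Pb = 44.5; sellers receive Ps = 44.5 − 10 = 34.5.
New quantity: Q = 304 − 6(44.5) = 37.
DWL = ½ × 10 × (52 − 37) = 75.

Deadweight loss = 75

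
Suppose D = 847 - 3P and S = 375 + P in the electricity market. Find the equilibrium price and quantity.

P* = 118, Q* = 493

Set D = S: 847 - 3P = 375 + P.
472 = 4P, so P* = 118.
Q* = 847 − 3(118) = 493.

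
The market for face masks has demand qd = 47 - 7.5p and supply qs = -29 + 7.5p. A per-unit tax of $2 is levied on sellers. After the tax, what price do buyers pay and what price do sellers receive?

Buyers pay 91/15, sellers receive 61/15

Pre-tax equilibrium: p* = 76/15, q* = 9.
Tax on sellers shifts supply to qs = -29 + 7.5(p − 2) = -44 + 7.5p.
47 - 7.5p = -44 + 7.5p gives buyer price pb = 91/15; sellers receive ps = 91/15 − 2 = 61/15.
New quantity: q = 47 − 7.5(91/15) = 1.5.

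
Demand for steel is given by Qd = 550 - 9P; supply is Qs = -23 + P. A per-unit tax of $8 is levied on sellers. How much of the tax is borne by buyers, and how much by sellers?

Pre-tax equilibrium: P* = 57.3, Q* = 34.3.
Tax on sellers shifts supply to Qs = -23 + 1(P − 8) = -31 + P.
550 - 9P = -31 + P gives buyer price Pb = 58.1; sellers receive Ps = 58.1 − 8 = 50.1.
New quantity: Q = 550 − 9(58.1) = 27.1.
Buyer burden = 58.1 − 57.3 = 0.8; seller burden = 57.3 − 50.1 = 7.2.

Buyers bear $0.8, sellers bear $7.2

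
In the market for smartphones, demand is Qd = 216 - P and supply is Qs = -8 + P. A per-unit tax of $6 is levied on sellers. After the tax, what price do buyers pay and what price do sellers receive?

Pre-tax equilibrium: P* = 112, Q* = 104.
Tax on sellers shifts supply to Qs = -8 + 1(P − 6) = -14 + P.
216 - P = -14 + P gives buyer price Pb = 115; sellers receive Ps = 115 − 6 = 109.
New quantity: Q = 216 − 1(115) = 101.

Buyers pay $115, sellers receive $109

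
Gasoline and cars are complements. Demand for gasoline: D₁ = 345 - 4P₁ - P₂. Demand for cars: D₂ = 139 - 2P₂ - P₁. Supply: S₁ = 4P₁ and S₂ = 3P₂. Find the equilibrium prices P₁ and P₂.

P₁ = 122/3, P₂ = 59/3

Market 1: 345 - 4P₁ - P₂ = 4P₁ → 8P₁ + P₂ = 345.
Market 2: 5P₂ + P₁ = 139.
Eliminating P₂: 5×(1) − 1×(2) gives 39P₁ = 1586, so P₁ = 122/3.
Back-substitute into (2): P₂ = (139 − 1×122/3) / 5 = 59/3.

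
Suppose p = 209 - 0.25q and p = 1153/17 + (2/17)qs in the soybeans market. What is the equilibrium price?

p* = 113

Set the two price expressions equal: 209 - 0.25q = 1153/17 + (2/17)q.
2400/17 = (25/68)q, so q* = 384.
p* = 209 − (0.25)(384) = 113.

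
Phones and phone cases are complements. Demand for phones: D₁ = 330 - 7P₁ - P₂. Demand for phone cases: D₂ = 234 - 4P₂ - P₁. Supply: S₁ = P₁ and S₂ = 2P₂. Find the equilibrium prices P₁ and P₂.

P₁ = 1746/47, P₂ = 1542/47

Market 1: 330 - 7P₁ - P₂ = P₁ → 8P₁ + P₂ = 330.
Market 2: 6P₂ + P₁ = 234.
Eliminating P₂: 6×(1) − 1×(2) gives 47P₁ = 1746, so P₁ = 1746/47.
Back-substitute into (2): P₂ = (234 − 1×1746/47) / 6 = 1542/47.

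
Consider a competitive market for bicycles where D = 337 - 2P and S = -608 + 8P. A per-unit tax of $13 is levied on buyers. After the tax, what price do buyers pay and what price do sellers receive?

Buyers pay $104.9, sellers receive $91.9

Pre-tax equilibrium: P* = 94.5, Q* = 148.
Tax on buyers shifts demand to D = 337 − 2(P + 13) = 311 - 2P.
311 - 2P = -608 + 8P gives seller price Ps = 91.9; buyers pay Pb = 91.9 + 13 = 104.9.
New quantity: Q = 337 − 2(104.9) = 127.2.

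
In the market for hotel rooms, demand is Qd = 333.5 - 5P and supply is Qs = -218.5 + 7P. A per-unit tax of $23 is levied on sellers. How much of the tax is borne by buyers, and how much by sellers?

Buyers bear 161/12, sellers bear 115/12

Pre-tax equilibrium: P* = 46, Q* = 103.5.
Tax on sellers shifts supply to Qs = -218.5 + 7(P − 23) = -379.5 + 7P.
333.5 - 5P = -379.5 + 7P gives buyer price Pb = 713/12; sellers receive Ps = 713/12 − 23 = 437/12.
New quantity: Q = 333.5 − 5(713/12) = 437/12.
Buyer burden = 713/12 − 46 = 161/12; seller burden = 46 − 437/12 = 115/12.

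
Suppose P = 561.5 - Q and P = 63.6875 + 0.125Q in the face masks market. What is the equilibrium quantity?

Q* = 442.5

Set the two price expressions equal: 561.5 - Q = 63.6875 + 0.125Q.
497.8125 = 1.125Q, so Q* = 442.5.
P* = 561.5 − (1)(442.5) = 119.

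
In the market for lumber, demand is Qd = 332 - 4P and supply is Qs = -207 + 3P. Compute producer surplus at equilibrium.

Equilibrium: 332 - 4P = -207 + 3P gives P* = 77, Q* = 24.
Supply starts at P = 69 (where Qs = 0).
PS = ½(77 − 69)(24) = 96.

Producer surplus = 96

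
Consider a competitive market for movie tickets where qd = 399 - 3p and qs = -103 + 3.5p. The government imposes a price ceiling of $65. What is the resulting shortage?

Shortage = 79.5

Equilibrium price would be p* = 1004/13, so the ceiling at 65 binds.
At p = 65: qd = 399 − 3(65) = 204, qs = -103 + 3.5(65) = 124.5.
Shortage = 204 − 124.5 = 79.5.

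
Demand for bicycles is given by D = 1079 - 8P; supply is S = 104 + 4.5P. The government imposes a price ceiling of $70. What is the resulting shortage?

Equilibrium price would be P* = 78, so the ceiling at 70 binds.
At P = 70: D = 1079 − 8(70) = 519, S = 104 + 4.5(70) = 419.
Shortage = 519 − 419 = 100.

Shortage = 100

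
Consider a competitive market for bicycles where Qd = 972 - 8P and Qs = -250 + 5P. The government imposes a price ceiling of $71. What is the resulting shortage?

Shortage = 299

Equilibrium price would be P* = 94, so the ceiling at 71 binds.
At P = 71: Qd = 972 − 8(71) = 404, Qs = -250 + 5(71) = 105.
Shortage = 404 − 105 = 299.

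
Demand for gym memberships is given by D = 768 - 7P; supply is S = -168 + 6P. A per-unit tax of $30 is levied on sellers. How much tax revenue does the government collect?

Tax revenue = 65160/13

Pre-tax equilibrium: P* = 72, Q* = 264.
Tax on sellers shifts supply to S = -168 + 6(P − 30) = -348 + 6P.
768 - 7P = -348 + 6P gives buyer price Pb = 1116/13; sellers receive Ps = 1116/13 − 30 = 726/13.
New quantity: Q = 768 − 7(1116/13) = 2172/13.
Revenue = 30 × 2172/13 = 65160/13.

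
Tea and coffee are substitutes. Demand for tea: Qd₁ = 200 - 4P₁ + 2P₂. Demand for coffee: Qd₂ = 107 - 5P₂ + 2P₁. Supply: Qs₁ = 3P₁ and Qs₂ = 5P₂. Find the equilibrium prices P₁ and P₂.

Market 1: 200 - 4P₁ + 2P₂ = 3P₁ → 7P₁ - 2P₂ = 200.
Market 2: 10P₂ - 2P₁ = 107.
Eliminating P₂: 10×(1) + 2×(2) gives 66P₁ = 2214, so P₁ = 369/11.
Back-substitute into (2): P₂ = (107 + 2×369/11) / 10 = 383/22.

P₁ = 369/11, P₂ = 383/22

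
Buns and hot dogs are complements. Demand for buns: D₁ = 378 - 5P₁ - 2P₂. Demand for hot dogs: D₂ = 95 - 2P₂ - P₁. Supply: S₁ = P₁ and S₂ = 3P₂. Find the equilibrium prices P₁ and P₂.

Market 1: 378 - 5P₁ - 2P₂ = P₁ → 6P₁ + 2P₂ = 378.
Market 2: 5P₂ + P₁ = 95.
Eliminating P₂: 5×(1) − 2×(2) gives 28P₁ = 1700, so P₁ = 425/7.
Back-substitute into (2): P₂ = (95 − 1×425/7) / 5 = 48/7.

P₁ = 425/7, P₂ = 48/7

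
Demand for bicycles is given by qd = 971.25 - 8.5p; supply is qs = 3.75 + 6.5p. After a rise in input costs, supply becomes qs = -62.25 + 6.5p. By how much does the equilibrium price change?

Δp = 4.4

Original equilibrium: p* = 64.5, q* = 423.
New equilibrium: 971.25 - 8.5p = -62.25 + 6.5p, so 1033.5 = 15p and p' = 68.9; q' = 971.25 − 8.5(68.9) = 385.6.
Change in price: 68.9 − 64.5 = 4.4.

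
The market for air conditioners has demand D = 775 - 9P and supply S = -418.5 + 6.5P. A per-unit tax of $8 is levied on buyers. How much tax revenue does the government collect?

Tax revenue = 12848/31

Pre-tax equilibrium: P* = 77, Q* = 82.
Tax on buyers shifts demand to D = 775 − 9(P + 8) = 703 - 9P.
703 - 9P = -418.5 + 6.5P gives seller price Ps = 2243/31; buyers pay Pb = 2243/31 + 8 = 2491/31.
New quantity: Q = 775 − 9(2491/31) = 1606/31.
Revenue = 8 × 1606/31 = 12848/31.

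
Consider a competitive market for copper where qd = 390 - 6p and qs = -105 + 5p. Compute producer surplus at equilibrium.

Equilibrium: 390 - 6p = -105 + 5p gives p* = 45, q* = 120.
Supply starts at p = 21 (where qs = 0).
PS = ½(45 − 21)(120) = 1440.

Producer surplus = 1440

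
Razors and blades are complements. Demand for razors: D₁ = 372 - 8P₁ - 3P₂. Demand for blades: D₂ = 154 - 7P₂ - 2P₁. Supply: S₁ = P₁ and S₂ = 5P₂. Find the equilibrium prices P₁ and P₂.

Market 1: 372 - 8P₁ - 3P₂ = P₁ → 9P₁ + 3P₂ = 372.
Market 2: 12P₂ + 2P₁ = 154.
Eliminating P₂: 12×(1) − 3×(2) gives 102P₁ = 4002, so P₁ = 667/17.
Back-substitute into (2): P₂ = (154 − 2×667/17) / 12 = 107/17.

P₁ = 667/17, P₂ = 107/17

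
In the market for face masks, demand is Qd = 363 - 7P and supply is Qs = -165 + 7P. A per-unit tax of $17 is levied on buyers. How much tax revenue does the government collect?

Tax revenue = 671.5

Pre-tax equilibrium: P* = 264/7, Q* = 99.
Tax on buyers shifts demand to Qd = 363 − 7(P + 17) = 244 - 7P.
244 - 7P = -165 + 7P gives seller price Ps = 409/14; buyers pay Pb = 409/14 + 17 = 647/14.
New quantity: Q = 363 − 7(647/14) = 39.5.
Revenue = 17 × 39.5 = 671.5.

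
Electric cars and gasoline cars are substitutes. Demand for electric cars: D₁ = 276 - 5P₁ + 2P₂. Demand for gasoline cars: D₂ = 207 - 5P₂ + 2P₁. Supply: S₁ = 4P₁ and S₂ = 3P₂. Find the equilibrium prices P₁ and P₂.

P₁ = 1311/34, P₂ = 2415/68

Market 1: 276 - 5P₁ + 2P₂ = 4P₁ → 9P₁ - 2P₂ = 276.
Market 2: 8P₂ - 2P₁ = 207.
Eliminating P₂: 8×(1) + 2×(2) gives 68P₁ = 2622, so P₁ = 1311/34.
Back-substitute into (2): P₂ = (207 + 2×1311/34) / 8 = 2415/68.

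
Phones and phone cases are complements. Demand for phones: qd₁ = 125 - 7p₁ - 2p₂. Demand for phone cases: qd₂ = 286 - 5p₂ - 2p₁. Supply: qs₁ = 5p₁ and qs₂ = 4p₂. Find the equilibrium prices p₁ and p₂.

p₁ = 553/104, p₂ = 1591/52

Market 1: 125 - 7p₁ - 2p₂ = 5p₁ → 12p₁ + 2p₂ = 125.
Market 2: 9p₂ + 2p₁ = 286.
Eliminating p₂: 9×(1) − 2×(2) gives 104p₁ = 553, so p₁ = 553/104.
Back-substitute into (2): p₂ = (286 − 2×553/104) / 9 = 1591/52.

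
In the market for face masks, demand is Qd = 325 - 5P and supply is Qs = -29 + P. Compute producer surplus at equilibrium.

Producer surplus = 450

Equilibrium: 325 - 5P = -29 + P gives P* = 59, Q* = 30.
Supply starts at P = 29 (where Qs = 0).
PS = ½(59 − 29)(30) = 450.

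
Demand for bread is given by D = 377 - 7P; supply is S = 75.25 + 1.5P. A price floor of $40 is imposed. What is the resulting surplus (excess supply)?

Surplus = 38.25

Equilibrium price would be P* = 35.5, so the floor at 40 binds.
At P = 40: D = 97, S = 135.25.
Surplus = 135.25 − 97 = 38.25.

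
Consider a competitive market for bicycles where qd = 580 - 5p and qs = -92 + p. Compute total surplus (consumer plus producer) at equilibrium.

Equilibrium: 580 - 5p = -92 + p gives p* = 112, q* = 20.
Demand choke price: p = 116; supply starts at p = 92.
CS = ½(116 − 112)(20) = 40; PS = ½(112 − 92)(20) = 200.

Total surplus = 240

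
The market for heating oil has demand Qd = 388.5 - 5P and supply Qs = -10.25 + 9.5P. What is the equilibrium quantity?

Q* = 251

Set Qd = Qs: 388.5 - 5P = -10.25 + 9.5P.
398.75 = 14.5P, so P* = 27.5.
Q* = 388.5 − 5(27.5) = 251.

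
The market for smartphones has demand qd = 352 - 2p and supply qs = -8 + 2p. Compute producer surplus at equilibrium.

Producer surplus = 7396

Equilibrium: 352 - 2p = -8 + 2p gives p* = 90, q* = 172.
Supply starts at p = 4 (where qs = 0).
PS = ½(90 − 4)(172) = 7396.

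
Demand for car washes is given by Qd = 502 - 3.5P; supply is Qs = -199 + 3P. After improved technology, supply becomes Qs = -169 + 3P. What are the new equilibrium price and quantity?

Original equilibrium: P* = 1402/13, Q* = 1619/13.
New equilibrium: 502 - 3.5P = -169 + 3P, so 671 = 6.5P and P' = 1342/13; Q' = 502 − 3.5(1342/13) = 1829/13.

P' = 1342/13, Q' = 1829/13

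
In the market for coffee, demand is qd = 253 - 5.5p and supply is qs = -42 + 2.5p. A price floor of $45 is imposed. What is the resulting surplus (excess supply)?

Surplus = 65

Equilibrium price would be p* = 36.875, so the floor at 45 binds.
At p = 45: qd = 5.5, qs = 70.5.
Surplus = 70.5 − 5.5 = 65.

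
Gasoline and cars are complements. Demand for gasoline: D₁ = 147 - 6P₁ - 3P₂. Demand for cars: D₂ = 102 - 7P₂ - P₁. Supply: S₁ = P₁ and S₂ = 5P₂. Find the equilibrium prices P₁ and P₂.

Market 1: 147 - 6P₁ - 3P₂ = P₁ → 7P₁ + 3P₂ = 147.
Market 2: 12P₂ + P₁ = 102.
Eliminating P₂: 12×(1) − 3×(2) gives 81P₁ = 1458, so P₁ = 18.
Back-substitute into (2): P₂ = (102 − 1×18) / 12 = 7.

P₁ = 18, P₂ = 7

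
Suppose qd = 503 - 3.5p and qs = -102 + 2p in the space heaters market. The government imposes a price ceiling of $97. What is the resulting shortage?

Equilibrium price would be p* = 110, so the ceiling at 97 binds.
At p = 97: qd = 503 − 3.5(97) = 163.5, qs = -102 + 2(97) = 92.
Shortage = 163.5 − 92 = 71.5.

Shortage = 71.5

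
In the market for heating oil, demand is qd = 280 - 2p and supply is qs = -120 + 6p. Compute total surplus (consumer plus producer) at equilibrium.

Equilibrium: 280 - 2p = -120 + 6p gives p* = 50, q* = 180.
Demand choke price: p = 140; supply starts at p = 20.
CS = ½(140 − 50)(180) = 8100; PS = ½(50 − 20)(180) = 2700.

Total surplus = 10800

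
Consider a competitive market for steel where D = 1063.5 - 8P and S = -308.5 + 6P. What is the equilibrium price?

Set D = S: 1063.5 - 8P = -308.5 + 6P.
1372 = 14P, so P* = 98.
Q* = 1063.5 − 8(98) = 279.5.

P* = 98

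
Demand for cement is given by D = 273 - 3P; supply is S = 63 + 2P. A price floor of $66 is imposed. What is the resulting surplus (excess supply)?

Equilibrium price would be P* = 42, so the floor at 66 binds.
At P = 66: D = 75, S = 195.
Surplus = 195 − 75 = 120.

Surplus = 120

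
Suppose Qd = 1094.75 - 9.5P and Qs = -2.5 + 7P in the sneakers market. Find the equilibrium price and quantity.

Set Qd = Qs: 1094.75 - 9.5P = -2.5 + 7P.
1097.25 = 16.5P, so P* = 66.5.
Q* = 1094.75 − 9.5(66.5) = 463.

P* = 66.5, Q* = 463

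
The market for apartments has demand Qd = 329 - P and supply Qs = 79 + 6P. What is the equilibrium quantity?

Set Qd = Qs: 329 - P = 79 + 6P.
250 = 7P, so P* = 250/7.
Q* = 329 − 1(250/7) = 2053/7.

Q* = 2053/7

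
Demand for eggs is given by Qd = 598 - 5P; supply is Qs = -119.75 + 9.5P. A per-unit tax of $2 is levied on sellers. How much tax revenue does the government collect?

Tax revenue = 19949/29

Pre-tax equilibrium: P* = 49.5, Q* = 350.5.
Tax on sellers shifts supply to Qs = -119.75 + 9.5(P − 2) = -138.75 + 9.5P.
598 - 5P = -138.75 + 9.5P gives buyer price Pb = 2947/58; sellers receive Ps = 2947/58 − 2 = 2831/58.
New quantity: Q = 598 − 5(2947/58) = 19949/58.
Revenue = 2 × 19949/58 = 19949/29.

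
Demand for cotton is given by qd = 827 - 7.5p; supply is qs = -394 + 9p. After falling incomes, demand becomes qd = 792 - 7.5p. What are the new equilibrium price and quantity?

p' = 2372/33, q' = 2782/11

Original equilibrium: p* = 74, q* = 272.
New equilibrium: 792 - 7.5p = -394 + 9p, so 1186 = 16.5p and p' = 2372/33; q' = 792 − 7.5(2372/33) = 2782/11.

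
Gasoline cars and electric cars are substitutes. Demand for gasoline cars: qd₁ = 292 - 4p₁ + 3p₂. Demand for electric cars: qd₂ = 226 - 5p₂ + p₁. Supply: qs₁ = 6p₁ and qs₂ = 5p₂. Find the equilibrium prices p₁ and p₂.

Market 1: 292 - 4p₁ + 3p₂ = 6p₁ → 10p₁ - 3p₂ = 292.
Market 2: 10p₂ - p₁ = 226.
Eliminating p₂: 10×(1) + 3×(2) gives 97p₁ = 3598, so p₁ = 3598/97.
Back-substitute into (2): p₂ = (226 + 1×3598/97) / 10 = 2552/97.

p₁ = 3598/97, p₂ = 2552/97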